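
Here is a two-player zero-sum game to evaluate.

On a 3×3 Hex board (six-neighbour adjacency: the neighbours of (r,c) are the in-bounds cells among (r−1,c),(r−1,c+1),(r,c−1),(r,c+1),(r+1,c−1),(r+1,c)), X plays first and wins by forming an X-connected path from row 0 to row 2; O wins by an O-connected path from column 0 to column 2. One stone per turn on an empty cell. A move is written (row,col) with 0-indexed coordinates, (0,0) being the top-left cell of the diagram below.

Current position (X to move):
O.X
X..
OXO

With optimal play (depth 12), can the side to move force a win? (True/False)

X winning at [O.X/X../OXO]: True

ply 1, X at O.X/X../OXO | (0,1)=+1→OXX/X../OXO*; (1,1)=+1→O.X/XX./OXO; (1,2)=+1→O.X/X.X/OXO
ply 2, O at OXX/X../OXO | (1,1)=-1→OXX/XO./OXO*; (1,2)=-1→OXX/X.O/OXO
ply 3, X at OXX/XO./OXO | (1,2)=+1→OXX/XOX/OXO*
ply 4: OXX/XOX/OXO is terminal -1 (O); from O.X/X../OXO depth 12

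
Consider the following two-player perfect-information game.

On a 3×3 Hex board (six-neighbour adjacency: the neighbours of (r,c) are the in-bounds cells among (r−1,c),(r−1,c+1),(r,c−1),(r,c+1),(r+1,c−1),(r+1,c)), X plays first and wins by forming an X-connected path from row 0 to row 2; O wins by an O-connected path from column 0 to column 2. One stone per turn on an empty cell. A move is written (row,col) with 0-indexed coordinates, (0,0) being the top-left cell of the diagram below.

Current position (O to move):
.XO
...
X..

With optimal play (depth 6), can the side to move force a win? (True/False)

ply 1, O at .XO/.../X.. | (0,0)=-1→OXO/.../X..*; (1,0)=-1→.XO/O../X..; (1,1)=-1→.XO/.O./X..; (1,2)=-1→.XO/..O/X..; (2,1)=-1→.XO/.../XO.; (2,2)=-1→.XO/.../X.O
ply 2, X at OXO/.../X.. | (1,0)=+1→OXO/X../X..*; (1,1)=+1→OXO/.X./X..; (1,2)=+1→OXO/..X/X..; (2,1)=+1→OXO/.../XX.; (2,2)=+1→OXO/.../X.X
ply 3: OXO/X../X.. is terminal -1 (O); from .XO/.../X.. depth 6

O winning at [.XO/.../X..]: False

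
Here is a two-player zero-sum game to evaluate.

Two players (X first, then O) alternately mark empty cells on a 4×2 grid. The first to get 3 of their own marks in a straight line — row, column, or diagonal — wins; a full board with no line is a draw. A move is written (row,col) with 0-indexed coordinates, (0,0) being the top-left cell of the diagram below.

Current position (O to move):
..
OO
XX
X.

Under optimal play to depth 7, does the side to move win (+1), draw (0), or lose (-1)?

value(../OO/XX/X., O) = 0

[../OO/XX/X.] O move#1: (0,0):+0/O./OO/XX/X.*, (0,1):+0/.O/OO/XX/X., (3,1):+0/../OO/XX/XO
[O./OO/XX/X.] X move#2: (0,1):+0/OX/OO/XX/X.*, (3,1):+0/O./OO/XX/XX
[OX/OO/XX/X.] O move#3: (3,1):+0/OX/OO/XX/XO*
[OX/OO/XX/XO] end (terminal +0, X#4); searched ../OO/XX/X. to 7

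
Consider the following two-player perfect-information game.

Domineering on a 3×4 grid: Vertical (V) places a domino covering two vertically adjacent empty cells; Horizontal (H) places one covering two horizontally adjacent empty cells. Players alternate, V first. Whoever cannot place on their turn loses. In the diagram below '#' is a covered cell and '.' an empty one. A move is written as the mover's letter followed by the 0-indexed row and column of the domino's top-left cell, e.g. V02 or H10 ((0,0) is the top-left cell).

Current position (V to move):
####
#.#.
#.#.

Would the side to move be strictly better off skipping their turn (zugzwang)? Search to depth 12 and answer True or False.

ply 1, V at ####/#.#./#.#. | V11=+1→####/###./###.*; V13=+1→####/#.##/#.##
ply 2: ####/###./###. is terminal -1 (H); from ####/#.#./#.#. depth 12
suppose V passes — search the same position with H to move:
pass> ply 1: ####/#.#./#.#. is terminal -1 (H); from ####/#.#./#.#. depth 12
for V: play +1, pass +1

zugzwang(####/#.#./#.#., V) = False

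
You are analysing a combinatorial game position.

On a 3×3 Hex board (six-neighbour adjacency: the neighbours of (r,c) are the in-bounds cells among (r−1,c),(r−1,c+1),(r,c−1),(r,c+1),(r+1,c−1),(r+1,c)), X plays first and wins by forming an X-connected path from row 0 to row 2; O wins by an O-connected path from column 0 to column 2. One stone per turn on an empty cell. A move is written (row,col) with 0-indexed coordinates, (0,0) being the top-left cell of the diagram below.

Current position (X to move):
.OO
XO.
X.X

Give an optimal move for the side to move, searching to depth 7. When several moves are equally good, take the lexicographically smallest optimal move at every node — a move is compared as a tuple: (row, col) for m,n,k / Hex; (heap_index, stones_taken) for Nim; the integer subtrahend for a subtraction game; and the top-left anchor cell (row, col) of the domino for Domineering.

ply 1, X at .OO/XO./X.X | (0,0)=+1→XOO/XO./X.X*; (1,2)=-1→.OO/XOX/X.X; (2,1)=-1→.OO/XO./XXX
ply 2: XOO/XO./X.X is terminal -1 (O); from .OO/XO./X.X depth 7

X's best at [.OO/XO./X.X]: (0,0)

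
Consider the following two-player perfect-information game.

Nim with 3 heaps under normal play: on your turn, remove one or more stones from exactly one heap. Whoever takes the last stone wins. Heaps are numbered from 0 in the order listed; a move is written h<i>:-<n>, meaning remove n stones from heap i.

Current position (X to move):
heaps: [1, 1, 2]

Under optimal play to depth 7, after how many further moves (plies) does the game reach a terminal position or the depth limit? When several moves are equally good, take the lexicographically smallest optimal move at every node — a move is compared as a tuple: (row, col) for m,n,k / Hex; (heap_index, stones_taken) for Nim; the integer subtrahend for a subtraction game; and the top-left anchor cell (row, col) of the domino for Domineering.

ply 1, X at (1,1,2) | h0:-1=-1→(0,1,2); h1:-1=-1→(1,0,2); h2:-1=-1→(1,1,1); h2:-2=+1→(1,1,0)*
ply 2, O at (1,1,0) | h0:-1=-1→(0,1,0)*; h1:-1=-1→(1,0,0)
ply 3, X at (0,1,0) | h1:-1=+1→(0,0,0)*
ply 4: (0,0,0) is terminal -1 (O); from (1,1,2) depth 7

PV length from [(1,1,2)]: 3 plies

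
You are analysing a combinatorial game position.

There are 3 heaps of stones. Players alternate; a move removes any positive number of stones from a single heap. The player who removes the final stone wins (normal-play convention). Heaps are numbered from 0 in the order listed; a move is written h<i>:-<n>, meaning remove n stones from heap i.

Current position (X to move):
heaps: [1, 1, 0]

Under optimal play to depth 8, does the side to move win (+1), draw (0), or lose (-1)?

value((1,1,0), X) = -1

p1 X@[(1,1,0)]: h0:-1[(0,1,0)]-1* h1:-1[(1,0,0)]-1
p2 O@[(0,1,0)]: h1:-1[(0,0,0)]+1*
p3 X@[(0,0,0)] terminal -1; root [(1,1,0)] d8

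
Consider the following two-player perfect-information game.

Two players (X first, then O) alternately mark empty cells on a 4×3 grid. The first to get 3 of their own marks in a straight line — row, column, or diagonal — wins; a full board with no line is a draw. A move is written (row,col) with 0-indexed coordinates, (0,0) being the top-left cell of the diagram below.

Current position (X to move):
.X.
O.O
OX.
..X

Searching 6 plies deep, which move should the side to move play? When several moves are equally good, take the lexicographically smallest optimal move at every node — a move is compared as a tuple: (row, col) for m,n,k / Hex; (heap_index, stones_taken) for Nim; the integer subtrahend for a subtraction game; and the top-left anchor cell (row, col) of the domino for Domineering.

X's best at [.X./O.O/OX./..X]: (1,1)

p1 X@[.X./O.O/OX./..X]: (0,0)[XX./O.O/OX./..X]-1 (0,2)[.XX/O.O/OX./..X]-1 (1,1)[.X./OXO/OX./..X]+1* (2,2)[.X./O.O/OXX/..X]-1 (3,0)[.X./O.O/OX./X.X]-1 (3,1)[.X./O.O/OX./.XX]-1
p2 O@[.X./OXO/OX./..X] terminal -1; root [.X./O.O/OX./..X] d6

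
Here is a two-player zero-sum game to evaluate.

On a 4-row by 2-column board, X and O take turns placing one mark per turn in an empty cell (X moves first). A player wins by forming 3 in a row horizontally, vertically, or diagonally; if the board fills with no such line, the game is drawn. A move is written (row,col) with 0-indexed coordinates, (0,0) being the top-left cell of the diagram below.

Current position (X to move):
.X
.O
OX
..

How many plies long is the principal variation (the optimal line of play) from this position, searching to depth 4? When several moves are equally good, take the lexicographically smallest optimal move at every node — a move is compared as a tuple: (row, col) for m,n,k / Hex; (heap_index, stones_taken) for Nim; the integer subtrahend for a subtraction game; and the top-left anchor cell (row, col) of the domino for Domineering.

PV length from [.X/.O/OX/..]: 4 plies

ply 1, X at .X/.O/OX/.. | (0,0)=+0→XX/.O/OX/..*; (1,0)=+0→.X/XO/OX/..; (3,0)=+0→.X/.O/OX/X.; (3,1)=-1→.X/.O/OX/.X
ply 2, O at XX/.O/OX/.. | (1,0)=+0→XX/OO/OX/..*; (3,0)=+0→XX/.O/OX/O.; (3,1)=+0→XX/.O/OX/.O
ply 3, X at XX/OO/OX/.. | (3,0)=+0→XX/OO/OX/X.*; (3,1)=-1→XX/OO/OX/.X
ply 4, O at XX/OO/OX/X. | (3,1)=+0→XX/OO/OX/XO*
ply 5: XX/OO/OX/XO is terminal +0 (X); from .X/.O/OX/.. depth 4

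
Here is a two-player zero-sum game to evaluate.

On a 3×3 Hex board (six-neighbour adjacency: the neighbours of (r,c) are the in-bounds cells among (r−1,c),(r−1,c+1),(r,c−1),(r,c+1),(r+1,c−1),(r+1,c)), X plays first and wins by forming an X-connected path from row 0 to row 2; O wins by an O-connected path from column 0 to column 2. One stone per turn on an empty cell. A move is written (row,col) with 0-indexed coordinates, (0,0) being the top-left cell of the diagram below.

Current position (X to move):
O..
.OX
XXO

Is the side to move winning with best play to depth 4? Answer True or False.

p1 X@[O../.OX/XXO]: (0,1)[OX./.OX/XXO]+1* (0,2)[O.X/.OX/XXO]+1 (1,0)[O../XOX/XXO]+1
p2 O@[OX./.OX/XXO]: (0,2)[OXO/.OX/XXO]-1* (1,0)[OX./OOX/XXO]-1
p3 X@[OXO/.OX/XXO]: (1,0)[OXO/XOX/XXO]+1*
p4 O@[OXO/XOX/XXO] terminal -1; root [O../.OX/XXO] d4

X winning at [O../.OX/XXO]: True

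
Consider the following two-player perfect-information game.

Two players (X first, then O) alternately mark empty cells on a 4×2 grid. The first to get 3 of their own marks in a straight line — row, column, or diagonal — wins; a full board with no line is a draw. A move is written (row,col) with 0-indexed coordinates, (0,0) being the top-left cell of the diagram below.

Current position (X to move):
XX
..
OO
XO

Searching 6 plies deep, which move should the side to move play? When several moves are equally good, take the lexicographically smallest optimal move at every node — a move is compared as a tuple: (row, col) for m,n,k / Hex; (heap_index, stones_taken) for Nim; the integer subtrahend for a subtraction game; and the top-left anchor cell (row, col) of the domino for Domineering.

X's best at [XX/../OO/XO]: (1,1)

[XX/../OO/XO] X move#1: (1,0):-1/XX/X./OO/XO, (1,1):+0/XX/.X/OO/XO*
[XX/.X/OO/XO] O move#2: (1,0):+0/XX/OX/OO/XO*
[XX/OX/OO/XO] end (terminal +0, X#3); searched XX/../OO/XO to 6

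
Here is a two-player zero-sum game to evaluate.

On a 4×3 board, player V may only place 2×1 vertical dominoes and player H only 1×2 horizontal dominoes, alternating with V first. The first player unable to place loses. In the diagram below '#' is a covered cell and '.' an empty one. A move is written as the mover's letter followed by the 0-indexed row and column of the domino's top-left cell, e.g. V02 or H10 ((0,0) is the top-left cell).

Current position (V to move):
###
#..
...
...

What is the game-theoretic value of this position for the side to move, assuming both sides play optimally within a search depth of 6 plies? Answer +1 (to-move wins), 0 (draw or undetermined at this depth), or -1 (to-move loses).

[###/#../.../...] V move#1: V11:+1/###/##./.#./...*, V12:-1/###/#.#/..#/..., V20:-1/###/#../#../#.., V21:+1/###/#../.#./.#., V22:-1/###/#../..#/..#
[###/##./.#./...] H move#2: H30:-1/###/##./.#./##.*, H31:-1/###/##./.#./.##
[###/##./.#./##.] V move#3: V12:+1/###/###/.##/##.*, V22:+1/###/##./.##/###
[###/###/.##/##.] end (terminal -1, H#4); searched ###/#../.../... to 6

value(###/#../.../..., V) = +1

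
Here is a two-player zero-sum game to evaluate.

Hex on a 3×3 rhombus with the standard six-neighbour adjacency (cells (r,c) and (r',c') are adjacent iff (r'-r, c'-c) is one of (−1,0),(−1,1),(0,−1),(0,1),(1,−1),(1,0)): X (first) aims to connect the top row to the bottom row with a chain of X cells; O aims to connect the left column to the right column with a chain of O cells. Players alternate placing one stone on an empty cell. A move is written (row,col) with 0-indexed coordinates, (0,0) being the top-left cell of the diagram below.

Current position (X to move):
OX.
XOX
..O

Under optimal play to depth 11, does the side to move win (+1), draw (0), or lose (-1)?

value(OX./XOX/..O, X) = +1

[OX./XOX/..O] X move#1: (0,2):+1/OXX/XOX/..O*, (2,0):+1/OX./XOX/X.O, (2,1):+1/OX./XOX/.XO
[OXX/XOX/..O] O move#2: (2,0):-1/OXX/XOX/O.O*, (2,1):-1/OXX/XOX/.OO
[OXX/XOX/O.O] X move#3: (2,1):+1/OXX/XOX/OXO*
[OXX/XOX/OXO] end (terminal -1, O#4); searched OX./XOX/..O to 11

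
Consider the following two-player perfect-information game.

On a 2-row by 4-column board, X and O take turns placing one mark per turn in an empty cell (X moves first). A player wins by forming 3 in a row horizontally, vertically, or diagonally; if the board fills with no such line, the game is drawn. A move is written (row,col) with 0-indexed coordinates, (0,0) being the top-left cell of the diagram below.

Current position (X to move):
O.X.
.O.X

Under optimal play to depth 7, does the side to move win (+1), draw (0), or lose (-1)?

p1 X@[O.X./.O.X]: (0,1)[OXX./.O.X]+0* (0,3)[O.XX/.O.X]+0 (1,0)[O.X./XO.X]+0 (1,2)[O.X./.OXX]+0
p2 O@[OXX./.O.X]: (0,3)[OXXO/.O.X]+0* (1,0)[OXX./OO.X]-1 (1,2)[OXX./.OOX]-1
p3 X@[OXXO/.O.X]: (1,0)[OXXO/XO.X]+0* (1,2)[OXXO/.OXX]+0
p4 O@[OXXO/XO.X]: (1,2)[OXXO/XOOX]+0*
p5 X@[OXXO/XOOX] terminal +0; root [O.X./.O.X] d7

value(O.X./.O.X, X) = 0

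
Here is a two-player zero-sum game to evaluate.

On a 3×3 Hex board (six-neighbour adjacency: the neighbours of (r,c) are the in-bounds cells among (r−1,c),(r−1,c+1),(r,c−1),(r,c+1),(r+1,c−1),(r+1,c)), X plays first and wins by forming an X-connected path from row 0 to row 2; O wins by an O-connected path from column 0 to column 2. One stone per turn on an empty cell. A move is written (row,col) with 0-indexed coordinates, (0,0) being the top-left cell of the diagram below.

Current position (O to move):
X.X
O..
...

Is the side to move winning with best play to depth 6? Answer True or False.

O winning at [X.X/O../...]: True

p1 O@[X.X/O../...]: (0,1)[XOX/O../...]-1 (1,1)[X.X/OO./...]-1 (1,2)[X.X/O.O/...]-1 (2,0)[X.X/O../O..]-1 (2,1)[X.X/O../.O.]+1* (2,2)[X.X/O../..O]-1
p2 X@[X.X/O../.O.]: (0,1)[XXX/O../.O.]-1* (1,1)[X.X/OX./.O.]-1 (1,2)[X.X/O.X/.O.]-1 (2,0)[X.X/O../XO.]-1 (2,2)[X.X/O../.OX]-1
p3 O@[XXX/O../.O.]: (1,1)[XXX/OO./.O.]+1* (1,2)[XXX/O.O/.O.]+1 (2,0)[XXX/O../OO.]+1 (2,2)[XXX/O../.OO]+1
p4 X@[XXX/OO./.O.]: (1,2)[XXX/OOX/.O.]-1* (2,0)[XXX/OO./XO.]-1 (2,2)[XXX/OO./.OX]-1
p5 O@[XXX/OOX/.O.]: (2,0)[XXX/OOX/OO.]-1 (2,2)[XXX/OOX/.OO]+1*
p6 X@[XXX/OOX/.OO] terminal -1; root [X.X/O../...] d6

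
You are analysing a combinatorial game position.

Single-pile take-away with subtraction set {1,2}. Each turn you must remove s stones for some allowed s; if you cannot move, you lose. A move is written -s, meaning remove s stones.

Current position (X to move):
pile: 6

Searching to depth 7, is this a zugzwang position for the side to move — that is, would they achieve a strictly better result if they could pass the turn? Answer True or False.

zugzwang(6, X) = True

[6] X move#1: -1:-1/5*, -2:-1/4
[5] O move#2: -1:-1/4, -2:+1/3*
[3] X move#3: -1:-1/2*, -2:-1/1
[2] O move#4: -1:-1/1, -2:+1/0*
[0] end (terminal -1, X#5); searched 6 to 7
pass branch (O moves first from the same position):
  | [6] O move#1: -1:-1/5*, -2:-1/4
  | [5] X move#2: -1:-1/4, -2:+1/3*
  | [3] O move#3: -1:-1/2*, -2:-1/1
  | [2] X move#4: -1:-1/1, -2:+1/0*
  | [0] end (terminal -1, O#5); searched 6 to 7
X moving scores -1; X passing scores +1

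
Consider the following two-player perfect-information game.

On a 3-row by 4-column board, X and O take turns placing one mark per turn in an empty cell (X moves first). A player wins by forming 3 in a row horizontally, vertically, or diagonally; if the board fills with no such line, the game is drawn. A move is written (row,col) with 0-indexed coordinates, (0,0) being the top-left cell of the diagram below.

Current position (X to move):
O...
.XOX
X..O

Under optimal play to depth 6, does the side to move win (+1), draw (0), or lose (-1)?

value(O.../.XOX/X..O, X) = +1

ply 1, X at O.../.XOX/X..O | (0,1)=+1→OX../.XOX/X..O*; (0,2)=+1→O.X./.XOX/X..O; (0,3)=-1→O..X/.XOX/X..O; (1,0)=-1→O.../XXOX/X..O; (2,1)=-1→O.../.XOX/XX.O; (2,2)=-1→O.../.XOX/X.XO
ply 2, O at OX../.XOX/X..O | (0,2)=-1→OXO./.XOX/X..O*; (0,3)=-1→OX.O/.XOX/X..O; (1,0)=-1→OX../OXOX/X..O; (2,1)=-1→OX../.XOX/XO.O; (2,2)=-1→OX../.XOX/X.OO
ply 3, X at OXO./.XOX/X..O | (0,3)=-1→OXOX/.XOX/X..O; (1,0)=-1→OXO./XXOX/X..O; (2,1)=+1→OXO./.XOX/XX.O*; (2,2)=+0→OXO./.XOX/X.XO
ply 4: OXO./.XOX/XX.O is terminal -1 (O); from O.../.XOX/X..O depth 6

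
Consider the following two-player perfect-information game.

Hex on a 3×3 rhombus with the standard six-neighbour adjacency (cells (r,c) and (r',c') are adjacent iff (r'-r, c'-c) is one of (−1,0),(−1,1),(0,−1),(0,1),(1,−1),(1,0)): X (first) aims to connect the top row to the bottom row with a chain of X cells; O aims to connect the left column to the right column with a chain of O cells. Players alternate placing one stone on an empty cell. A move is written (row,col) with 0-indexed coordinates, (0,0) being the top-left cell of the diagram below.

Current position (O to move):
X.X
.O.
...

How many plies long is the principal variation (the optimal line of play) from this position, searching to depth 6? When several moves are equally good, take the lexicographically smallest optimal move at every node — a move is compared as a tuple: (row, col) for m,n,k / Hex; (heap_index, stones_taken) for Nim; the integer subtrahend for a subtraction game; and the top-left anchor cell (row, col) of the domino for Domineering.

PV length from [X.X/.O./...]: 3 plies

p1 O@[X.X/.O./...]: (0,1)[XOX/.O./...]-1 (1,0)[X.X/OO./...]-1 (1,2)[X.X/.OO/...]+1* (2,0)[X.X/.O./O..]-1 (2,1)[X.X/.O./.O.]+1 (2,2)[X.X/.O./..O]+1
p2 X@[X.X/.OO/...]: (0,1)[XXX/.OO/...]-1* (1,0)[X.X/XOO/...]-1 (2,0)[X.X/.OO/X..]-1 (2,1)[X.X/.OO/.X.]-1 (2,2)[X.X/.OO/..X]-1
p3 O@[XXX/.OO/...]: (1,0)[XXX/OOO/...]+1* (2,0)[XXX/.OO/O..]+1 (2,1)[XXX/.OO/.O.]+1 (2,2)[XXX/.OO/..O]+1
p4 X@[XXX/OOO/...] terminal -1; root [X.X/.O./...] d6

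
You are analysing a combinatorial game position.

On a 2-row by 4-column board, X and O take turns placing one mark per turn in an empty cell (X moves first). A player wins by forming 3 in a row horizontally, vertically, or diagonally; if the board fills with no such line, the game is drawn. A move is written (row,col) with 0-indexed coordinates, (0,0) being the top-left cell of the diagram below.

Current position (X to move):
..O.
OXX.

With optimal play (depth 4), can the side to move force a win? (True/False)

X winning at [..O./OXX.]: True

p1 X@[..O./OXX.]: (0,0)[X.O./OXX.]+0 (0,1)[.XO./OXX.]+0 (0,3)[..OX/OXX.]+0 (1,3)[..O./OXXX]+1*
p2 O@[..O./OXXX] terminal -1; root [..O./OXX.] d4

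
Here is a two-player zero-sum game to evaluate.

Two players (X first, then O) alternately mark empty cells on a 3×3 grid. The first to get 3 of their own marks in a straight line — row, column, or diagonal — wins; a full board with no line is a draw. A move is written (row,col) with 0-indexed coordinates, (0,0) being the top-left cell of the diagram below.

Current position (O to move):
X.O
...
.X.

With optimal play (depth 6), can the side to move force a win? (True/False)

O winning at [X.O/.../.X.]: False

[X.O/.../.X.] O move#1: (0,1):-1/XOO/.../.X., (1,0):-1/X.O/O../.X., (1,1):-1/X.O/.O./.X., (1,2):-1/X.O/..O/.X., (2,0):-1/X.O/.../OX., (2,2):+0/X.O/.../.XO*
[X.O/.../.XO] X move#2: (0,1):-1/XXO/.../.XO, (1,0):-1/X.O/X../.XO, (1,1):-1/X.O/.X./.XO, (1,2):+0/X.O/..X/.XO*, (2,0):-1/X.O/.../XXO
[X.O/..X/.XO] O move#3: (0,1):-1/XOO/..X/.XO, (1,0):+0/X.O/O.X/.XO*, (1,1):+0/X.O/.OX/.XO, (2,0):-1/X.O/..X/OXO
[X.O/O.X/.XO] X move#4: (0,1):+0/XXO/O.X/.XO*, (1,1):+0/X.O/OXX/.XO, (2,0):+0/X.O/O.X/XXO
[XXO/O.X/.XO] O move#5: (1,1):+0/XXO/OOX/.XO*, (2,0):-1/XXO/O.X/OXO
[XXO/OOX/.XO] X move#6: (2,0):+0/XXO/OOX/XXO*
[XXO/OOX/XXO] end (terminal +0, O#7); searched X.O/.../.X. to 6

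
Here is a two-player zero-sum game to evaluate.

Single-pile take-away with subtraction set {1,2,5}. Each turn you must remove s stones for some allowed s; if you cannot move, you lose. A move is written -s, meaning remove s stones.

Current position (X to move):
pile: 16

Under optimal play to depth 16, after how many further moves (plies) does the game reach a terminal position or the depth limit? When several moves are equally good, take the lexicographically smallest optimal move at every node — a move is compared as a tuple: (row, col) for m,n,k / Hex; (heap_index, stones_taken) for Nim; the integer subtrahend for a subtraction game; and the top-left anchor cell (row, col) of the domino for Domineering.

p1 X@[16]: -1[15]+1* -2[14]-1 -5[11]-1
p2 O@[15]: -1[14]-1* -2[13]-1 -5[10]-1
p3 X@[14]: -1[13]-1 -2[12]+1* -5[9]+1
p4 O@[12]: -1[11]-1* -2[10]-1 -5[7]-1
p5 X@[11]: -1[10]-1 -2[9]+1* -5[6]+1
p6 O@[9]: -1[8]-1* -2[7]-1 -5[4]-1
p7 X@[8]: -1[7]-1 -2[6]+1* -5[3]+1
p8 O@[6]: -1[5]-1* -2[4]-1 -5[1]-1
p9 X@[5]: -1[4]-1 -2[3]+1* -5[0]+1
p10 O@[3]: -1[2]-1* -2[1]-1
p11 X@[2]: -1[1]-1 -2[0]+1*
p12 O@[0] terminal -1; root [16] d16

PV length from [16]: 11 plies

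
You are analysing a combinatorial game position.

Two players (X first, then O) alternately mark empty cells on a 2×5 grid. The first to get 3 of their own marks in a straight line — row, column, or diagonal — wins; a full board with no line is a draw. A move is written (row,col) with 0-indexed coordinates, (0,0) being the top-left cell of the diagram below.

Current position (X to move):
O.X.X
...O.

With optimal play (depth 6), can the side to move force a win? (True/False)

X winning at [O.X.X/...O.]: True

[O.X.X/...O.] X move#1: (0,1):+0/OXX.X/...O., (0,3):+1/O.XXX/...O.*, (1,0):+0/O.X.X/X..O., (1,1):+0/O.X.X/.X.O., (1,2):+0/O.X.X/..XO., (1,4):+0/O.X.X/...OX
[O.XXX/...O.] end (terminal -1, O#2); searched O.X.X/...O. to 6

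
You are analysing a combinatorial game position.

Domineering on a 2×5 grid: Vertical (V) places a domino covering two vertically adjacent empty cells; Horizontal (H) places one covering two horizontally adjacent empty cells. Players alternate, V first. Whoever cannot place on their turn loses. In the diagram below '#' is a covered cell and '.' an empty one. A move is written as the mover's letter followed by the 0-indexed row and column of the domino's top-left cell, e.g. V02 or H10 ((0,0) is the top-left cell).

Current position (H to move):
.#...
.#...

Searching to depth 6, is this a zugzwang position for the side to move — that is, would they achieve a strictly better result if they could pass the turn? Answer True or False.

zugzwang(.#.../.#..., H) = False

[.#.../.#...] H move#1: H02:-1/.###./.#...*, H03:-1/.#.##/.#..., H12:-1/.#.../.###., H13:-1/.#.../.#.##
[.###./.#...] V move#2: V00:-1/####./##..., V04:+1/.####/.#..#*
[.####/.#..#] H move#3: H12:-1/.####/.####*
[.####/.####] V move#4: V00:+1/#####/#####*
[#####/#####] end (terminal -1, H#5); searched .#.../.#... to 6
suppose H passes — search the same position with V to move:
pass> [.#.../.#...] V move#1: V00:-1/##.../##..., V02:-1/.##../.##.., V03:+1/.#.#./.#.#.*, V04:-1/.#..#/.#..#
pass> [.#.#./.#.#.] end (terminal -1, H#2); searched .#.../.#... to 6
for H: play -1, pass -1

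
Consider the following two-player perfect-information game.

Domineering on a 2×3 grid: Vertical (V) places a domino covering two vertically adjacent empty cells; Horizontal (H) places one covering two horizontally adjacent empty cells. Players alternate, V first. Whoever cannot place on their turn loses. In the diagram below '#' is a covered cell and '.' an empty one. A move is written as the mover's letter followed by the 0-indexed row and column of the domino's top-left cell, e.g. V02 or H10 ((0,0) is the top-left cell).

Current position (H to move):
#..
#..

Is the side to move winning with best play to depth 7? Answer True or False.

[#../#..] H move#1: H01:+1/###/#..*, H11:+1/#../###
[###/#..] end (terminal -1, V#2); searched #../#.. to 7

H winning at [#../#..]: True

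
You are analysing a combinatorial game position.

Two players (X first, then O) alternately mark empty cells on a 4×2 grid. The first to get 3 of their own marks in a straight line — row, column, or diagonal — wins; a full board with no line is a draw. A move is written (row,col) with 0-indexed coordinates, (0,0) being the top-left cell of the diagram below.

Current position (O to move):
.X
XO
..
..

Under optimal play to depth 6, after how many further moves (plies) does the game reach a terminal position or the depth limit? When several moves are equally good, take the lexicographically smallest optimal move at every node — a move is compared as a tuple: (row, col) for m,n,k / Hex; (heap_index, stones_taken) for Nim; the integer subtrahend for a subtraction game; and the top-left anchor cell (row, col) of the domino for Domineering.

ply 1, O at .X/XO/../.. | (0,0)=+0→OX/XO/../..*; (2,0)=+0→.X/XO/O./..; (2,1)=+0→.X/XO/.O/..; (3,0)=+0→.X/XO/../O.; (3,1)=+0→.X/XO/../.O
ply 2, X at OX/XO/../.. | (2,0)=+0→OX/XO/X./..*; (2,1)=+0→OX/XO/.X/..; (3,0)=+0→OX/XO/../X.; (3,1)=+0→OX/XO/../.X
ply 3, O at OX/XO/X./.. | (2,1)=-1→OX/XO/XO/..; (3,0)=+0→OX/XO/X./O.*; (3,1)=-1→OX/XO/X./.O
ply 4, X at OX/XO/X./O. | (2,1)=+0→OX/XO/XX/O.*; (3,1)=+0→OX/XO/X./OX
ply 5, O at OX/XO/XX/O. | (3,1)=+0→OX/XO/XX/OO*
ply 6: OX/XO/XX/OO is terminal +0 (X); from .X/XO/../.. depth 6

PV length from [.X/XO/../..]: 5 plies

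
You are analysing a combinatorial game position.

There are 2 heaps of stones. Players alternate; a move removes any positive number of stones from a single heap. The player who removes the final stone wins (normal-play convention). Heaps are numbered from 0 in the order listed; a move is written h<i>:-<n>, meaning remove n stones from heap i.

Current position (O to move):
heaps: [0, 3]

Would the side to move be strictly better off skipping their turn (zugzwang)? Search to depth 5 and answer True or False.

ply 1, O at (0,3) | h1:-1=-1→(0,2); h1:-2=-1→(0,1); h1:-3=+1→(0,0)*
ply 2: (0,0) is terminal -1 (X); from (0,3) depth 5
suppose O passes — search the same position with X to move:
pass> ply 1, X at (0,3) | h1:-1=-1→(0,2); h1:-2=-1→(0,1); h1:-3=+1→(0,0)*
pass> ply 2: (0,0) is terminal -1 (O); from (0,3) depth 5
for O: play +1, pass -1

zugzwang((0,3), O) = False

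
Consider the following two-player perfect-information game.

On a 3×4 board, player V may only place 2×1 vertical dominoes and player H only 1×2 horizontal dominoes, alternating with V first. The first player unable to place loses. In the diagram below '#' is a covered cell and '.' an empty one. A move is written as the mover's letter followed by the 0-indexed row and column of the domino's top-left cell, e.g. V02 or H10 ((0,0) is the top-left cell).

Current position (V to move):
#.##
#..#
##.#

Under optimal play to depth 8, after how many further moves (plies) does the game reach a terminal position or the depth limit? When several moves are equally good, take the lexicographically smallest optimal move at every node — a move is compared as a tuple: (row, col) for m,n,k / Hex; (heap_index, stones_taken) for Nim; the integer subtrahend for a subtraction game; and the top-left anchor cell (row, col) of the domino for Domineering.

PV length from [#.##/#..#/##.#]: 1 ply

p1 V@[#.##/#..#/##.#]: V01[####/##.#/##.#]+1* V12[#.##/#.##/####]+1
p2 H@[####/##.#/##.#] terminal -1; root [#.##/#..#/##.#] d8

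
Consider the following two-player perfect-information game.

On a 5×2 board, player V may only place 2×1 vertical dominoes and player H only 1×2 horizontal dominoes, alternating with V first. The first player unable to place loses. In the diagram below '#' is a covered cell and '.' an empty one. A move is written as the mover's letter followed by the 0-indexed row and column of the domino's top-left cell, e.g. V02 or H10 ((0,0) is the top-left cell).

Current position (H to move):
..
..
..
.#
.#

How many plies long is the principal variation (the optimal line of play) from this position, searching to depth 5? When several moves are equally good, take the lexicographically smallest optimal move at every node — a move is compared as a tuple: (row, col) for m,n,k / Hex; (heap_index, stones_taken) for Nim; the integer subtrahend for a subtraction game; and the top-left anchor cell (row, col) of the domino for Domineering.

PV length from [../../../.#/.#]: 3 plies

[../../../.#/.#] H move#1: H00:-1/##/../../.#/.#, H10:+1/../##/../.#/.#*, H20:-1/../../##/.#/.#
[../##/../.#/.#] V move#2: V20:-1/../##/#./##/.#*, V30:-1/../##/../##/##
[../##/#./##/.#] H move#3: H00:+1/##/##/#./##/.#*
[##/##/#./##/.#] end (terminal -1, V#4); searched ../../../.#/.# to 5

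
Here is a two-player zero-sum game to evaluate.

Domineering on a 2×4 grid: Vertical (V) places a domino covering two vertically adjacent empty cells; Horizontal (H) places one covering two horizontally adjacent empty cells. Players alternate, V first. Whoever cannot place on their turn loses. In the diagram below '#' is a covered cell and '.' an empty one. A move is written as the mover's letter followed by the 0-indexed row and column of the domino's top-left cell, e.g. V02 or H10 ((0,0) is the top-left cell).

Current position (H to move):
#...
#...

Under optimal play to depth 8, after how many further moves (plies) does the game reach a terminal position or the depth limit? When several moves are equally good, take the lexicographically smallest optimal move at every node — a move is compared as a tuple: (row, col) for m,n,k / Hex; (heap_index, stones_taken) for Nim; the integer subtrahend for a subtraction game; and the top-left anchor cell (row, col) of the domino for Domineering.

ply 1, H at #.../#... | H01=+1→###./#...*; H02=+1→#.##/#...; H11=+1→#.../###.; H12=+1→#.../#.##
ply 2, V at ###./#... | V03=-1→####/#..#*
ply 3, H at ####/#..# | H11=+1→####/####*
ply 4: ####/#### is terminal -1 (V); from #.../#... depth 8

PV length from [#.../#...]: 3 plies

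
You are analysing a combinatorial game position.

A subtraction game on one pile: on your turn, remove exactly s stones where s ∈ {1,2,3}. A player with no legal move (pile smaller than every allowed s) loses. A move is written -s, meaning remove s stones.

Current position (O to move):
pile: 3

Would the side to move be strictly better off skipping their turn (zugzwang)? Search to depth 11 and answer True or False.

zugzwang(3, O) = False

p1 O@[3]: -1[2]-1 -2[1]-1 -3[0]+1*
p2 X@[0] terminal -1; root [3] d11
suppose O passes — search the same position with X to move:
pass> p1 X@[3]: -1[2]-1 -2[1]-1 -3[0]+1*
pass> p2 O@[0] terminal -1; root [3] d11
for O: play +1, pass -1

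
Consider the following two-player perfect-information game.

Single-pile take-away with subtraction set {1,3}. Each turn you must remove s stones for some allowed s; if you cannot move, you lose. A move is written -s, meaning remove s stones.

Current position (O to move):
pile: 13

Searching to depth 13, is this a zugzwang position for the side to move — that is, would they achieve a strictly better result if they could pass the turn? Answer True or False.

p1 O@[13]: -1[12]+1* -3[10]+1
p2 X@[12]: -1[11]-1* -3[9]-1
p3 O@[11]: -1[10]+1* -3[8]+1
p4 X@[10]: -1[9]-1* -3[7]-1
p5 O@[9]: -1[8]+1* -3[6]+1
p6 X@[8]: -1[7]-1* -3[5]-1
p7 O@[7]: -1[6]+1* -3[4]+1
p8 X@[6]: -1[5]-1* -3[3]-1
p9 O@[5]: -1[4]+1* -3[2]+1
p10 X@[4]: -1[3]-1* -3[1]-1
p11 O@[3]: -1[2]+1* -3[0]+1
p12 X@[2]: -1[1]-1*
p13 O@[1]: -1[0]+1*
p14 X@[0] terminal -1; root [13] d13
pass branch (X moves first from the same position):
  | p1 X@[13]: -1[12]+1* -3[10]+1
  | p2 O@[12]: -1[11]-1* -3[9]-1
  | p3 X@[11]: -1[10]+1* -3[8]+1
  | p4 O@[10]: -1[9]-1* -3[7]-1
  | p5 X@[9]: -1[8]+1* -3[6]+1
  | p6 O@[8]: -1[7]-1* -3[5]-1
  | p7 X@[7]: -1[6]+1* -3[4]+1
  | p8 O@[6]: -1[5]-1* -3[3]-1
  | p9 X@[5]: -1[4]+1* -3[2]+1
  | p10 O@[4]: -1[3]-1* -3[1]-1
  | p11 X@[3]: -1[2]+1* -3[0]+1
  | p12 O@[2]: -1[1]-1*
  | p13 X@[1]: -1[0]+1*
  | p14 O@[0] terminal -1; root [13] d13
O moving scores +1; O passing scores -1

zugzwang(13, O) = False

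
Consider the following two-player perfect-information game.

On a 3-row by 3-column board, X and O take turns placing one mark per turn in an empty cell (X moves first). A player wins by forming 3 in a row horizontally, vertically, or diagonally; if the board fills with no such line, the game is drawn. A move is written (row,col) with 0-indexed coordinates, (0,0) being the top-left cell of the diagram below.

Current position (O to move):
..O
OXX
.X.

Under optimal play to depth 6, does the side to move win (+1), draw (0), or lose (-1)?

value(..O/OXX/.X., O) = 0

p1 O@[..O/OXX/.X.]: (0,0)[O.O/OXX/.X.]-1 (0,1)[.OO/OXX/.X.]+0* (2,0)[..O/OXX/OX.]-1 (2,2)[..O/OXX/.XO]-1
p2 X@[.OO/OXX/.X.]: (0,0)[XOO/OXX/.X.]+0* (2,0)[.OO/OXX/XX.]-1 (2,2)[.OO/OXX/.XX]-1
p3 O@[XOO/OXX/.X.]: (2,0)[XOO/OXX/OX.]-1 (2,2)[XOO/OXX/.XO]+0*
p4 X@[XOO/OXX/.XO]: (2,0)[XOO/OXX/XXO]+0*
p5 O@[XOO/OXX/XXO] terminal +0; root [..O/OXX/.X.] d6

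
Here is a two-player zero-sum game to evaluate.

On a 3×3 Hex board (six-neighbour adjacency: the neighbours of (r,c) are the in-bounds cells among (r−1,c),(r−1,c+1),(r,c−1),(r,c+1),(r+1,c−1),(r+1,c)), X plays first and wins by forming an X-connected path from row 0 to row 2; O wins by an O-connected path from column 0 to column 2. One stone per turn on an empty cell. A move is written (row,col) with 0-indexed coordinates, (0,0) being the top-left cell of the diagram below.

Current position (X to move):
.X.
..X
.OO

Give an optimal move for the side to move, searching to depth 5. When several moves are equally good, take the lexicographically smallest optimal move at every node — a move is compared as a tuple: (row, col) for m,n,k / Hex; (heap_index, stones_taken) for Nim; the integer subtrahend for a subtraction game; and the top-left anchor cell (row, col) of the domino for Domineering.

ply 1, X at .X./..X/.OO | (0,0)=-1→XX./..X/.OO; (0,2)=-1→.XX/..X/.OO; (1,0)=-1→.X./X.X/.OO; (1,1)=-1→.X./.XX/.OO; (2,0)=+1→.X./..X/XOO*
ply 2, O at .X./..X/XOO | (0,0)=-1→OX./..X/XOO*; (0,2)=-1→.XO/..X/XOO; (1,0)=-1→.X./O.X/XOO; (1,1)=-1→.X./.OX/XOO
ply 3, X at OX./..X/XOO | (0,2)=+1→OXX/..X/XOO*; (1,0)=+1→OX./X.X/XOO; (1,1)=+1→OX./.XX/XOO
ply 4, O at OXX/..X/XOO | (1,0)=-1→OXX/O.X/XOO*; (1,1)=-1→OXX/.OX/XOO
ply 5, X at OXX/O.X/XOO | (1,1)=+1→OXX/OXX/XOO*
ply 6: OXX/OXX/XOO is terminal -1 (O); from .X./..X/.OO depth 5

X's best at [.X./..X/.OO]: (2,0)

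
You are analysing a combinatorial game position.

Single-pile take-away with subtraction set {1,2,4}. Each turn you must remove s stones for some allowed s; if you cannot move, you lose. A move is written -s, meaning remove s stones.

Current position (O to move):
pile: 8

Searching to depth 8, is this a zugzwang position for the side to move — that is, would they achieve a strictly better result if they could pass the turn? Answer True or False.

zugzwang(8, O) = False

[8] O move#1: -1:-1/7, -2:+1/6*, -4:-1/4
[6] X move#2: -1:-1/5*, -2:-1/4, -4:-1/2
[5] O move#3: -1:-1/4, -2:+1/3*, -4:-1/1
[3] X move#4: -1:-1/2*, -2:-1/1
[2] O move#5: -1:-1/1, -2:+1/0*
[0] end (terminal -1, X#6); searched 8 to 8
if O skipped the turn, X would face:
~ [8] X move#1: -1:-1/7, -2:+1/6*, -4:-1/4
~ [6] O move#2: -1:-1/5*, -2:-1/4, -4:-1/2
~ [5] X move#3: -1:-1/4, -2:+1/3*, -4:-1/1
~ [3] O move#4: -1:-1/2*, -2:-1/1
~ [2] X move#5: -1:-1/1, -2:+1/0*
~ [0] end (terminal -1, O#6); searched 8 to 8
compare (O): move=+1 vs pass=-1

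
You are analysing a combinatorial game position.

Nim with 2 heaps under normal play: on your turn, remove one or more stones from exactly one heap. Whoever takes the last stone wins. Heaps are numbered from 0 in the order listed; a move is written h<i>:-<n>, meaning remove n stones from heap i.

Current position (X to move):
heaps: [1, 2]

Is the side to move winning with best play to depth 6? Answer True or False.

[(1,2)] X move#1: h0:-1:-1/(0,2), h1:-1:+1/(1,1)*, h1:-2:-1/(1,0)
[(1,1)] O move#2: h0:-1:-1/(0,1)*, h1:-1:-1/(1,0)
[(0,1)] X move#3: h1:-1:+1/(0,0)*
[(0,0)] end (terminal -1, O#4); searched (1,2) to 6

X winning at [(1,2)]: True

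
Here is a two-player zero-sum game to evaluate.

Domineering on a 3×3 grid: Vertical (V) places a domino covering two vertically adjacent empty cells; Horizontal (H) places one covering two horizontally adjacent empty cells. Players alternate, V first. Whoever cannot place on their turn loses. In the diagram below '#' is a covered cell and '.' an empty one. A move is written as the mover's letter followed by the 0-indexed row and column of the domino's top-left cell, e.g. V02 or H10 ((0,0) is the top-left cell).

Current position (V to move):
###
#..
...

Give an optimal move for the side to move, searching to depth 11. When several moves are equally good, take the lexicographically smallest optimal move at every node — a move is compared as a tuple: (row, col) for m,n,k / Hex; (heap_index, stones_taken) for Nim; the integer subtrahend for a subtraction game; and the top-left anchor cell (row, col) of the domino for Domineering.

V's best at [###/#../...]: V11

[###/#../...] V move#1: V11:+1/###/##./.#.*, V12:-1/###/#.#/..#
[###/##./.#.] end (terminal -1, H#2); searched ###/#../... to 11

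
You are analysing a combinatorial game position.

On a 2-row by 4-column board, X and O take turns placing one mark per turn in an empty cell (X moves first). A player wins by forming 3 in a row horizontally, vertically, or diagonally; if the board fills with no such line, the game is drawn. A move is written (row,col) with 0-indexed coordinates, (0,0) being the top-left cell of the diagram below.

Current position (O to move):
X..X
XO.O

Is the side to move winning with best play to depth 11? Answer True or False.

O winning at [X..X/XO.O]: True

ply 1, O at X..X/XO.O | (0,1)=+0→XO.X/XO.O; (0,2)=+0→X.OX/XO.O; (1,2)=+1→X..X/XOOO*
ply 2: X..X/XOOO is terminal -1 (X); from X..X/XO.O depth 11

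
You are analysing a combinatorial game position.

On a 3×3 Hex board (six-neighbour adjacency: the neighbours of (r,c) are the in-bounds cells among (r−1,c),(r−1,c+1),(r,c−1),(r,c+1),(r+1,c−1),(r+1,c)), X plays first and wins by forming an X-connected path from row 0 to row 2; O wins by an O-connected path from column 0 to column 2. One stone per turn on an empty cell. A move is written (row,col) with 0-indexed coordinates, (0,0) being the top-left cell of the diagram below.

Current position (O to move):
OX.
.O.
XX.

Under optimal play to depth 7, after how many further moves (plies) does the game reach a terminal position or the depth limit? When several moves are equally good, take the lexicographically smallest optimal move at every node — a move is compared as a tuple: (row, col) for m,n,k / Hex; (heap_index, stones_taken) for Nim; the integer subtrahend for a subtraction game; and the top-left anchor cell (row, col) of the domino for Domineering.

p1 O@[OX./.O./XX.]: (0,2)[OXO/.O./XX.]-1 (1,0)[OX./OO./XX.]+1* (1,2)[OX./.OO/XX.]-1 (2,2)[OX./.O./XXO]-1
p2 X@[OX./OO./XX.]: (0,2)[OXX/OO./XX.]-1* (1,2)[OX./OOX/XX.]-1 (2,2)[OX./OO./XXX]-1
p3 O@[OXX/OO./XX.]: (1,2)[OXX/OOO/XX.]+1* (2,2)[OXX/OO./XXO]-1
p4 X@[OXX/OOO/XX.] terminal -1; root [OX./.O./XX.] d7

PV length from [OX./.O./XX.]: 3 plies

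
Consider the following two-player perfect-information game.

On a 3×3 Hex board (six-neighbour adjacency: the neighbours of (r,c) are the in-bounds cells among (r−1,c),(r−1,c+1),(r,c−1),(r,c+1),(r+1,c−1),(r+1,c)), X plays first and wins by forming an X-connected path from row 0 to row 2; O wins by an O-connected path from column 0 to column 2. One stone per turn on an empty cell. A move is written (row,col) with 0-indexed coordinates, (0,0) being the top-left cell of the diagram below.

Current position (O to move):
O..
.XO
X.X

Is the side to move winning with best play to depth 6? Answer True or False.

O winning at [O../.XO/X.X]: False

[O../.XO/X.X] O move#1: (0,1):-1/OO./.XO/X.X*, (0,2):-1/O.O/.XO/X.X, (1,0):-1/O../OXO/X.X, (2,1):-1/O../.XO/XOX
[OO./.XO/X.X] X move#2: (0,2):+1/OOX/.XO/X.X*, (1,0):-1/OO./XXO/X.X, (2,1):-1/OO./.XO/XXX
[OOX/.XO/X.X] end (terminal -1, O#3); searched O../.XO/X.X to 6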